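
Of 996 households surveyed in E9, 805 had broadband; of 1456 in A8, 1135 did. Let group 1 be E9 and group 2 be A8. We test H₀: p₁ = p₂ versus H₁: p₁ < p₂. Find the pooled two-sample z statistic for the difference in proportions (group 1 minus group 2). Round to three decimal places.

p̂₁ = 805/996 = 0.808233, p̂₂ = 1135/1456 = 0.779533.
Pooled p̂ = (805+1135)/(996+1456) = 1940/2452 = 0.791191.
SE = √(0.165208 × 0.00169083) = 0.016713.
z = (0.808233 − 0.779533)/0.016713 = 0.028700/0.016713 = 1.717.
p-value = P(Z < 1.717) ≈ 0.9570.

z = 1.717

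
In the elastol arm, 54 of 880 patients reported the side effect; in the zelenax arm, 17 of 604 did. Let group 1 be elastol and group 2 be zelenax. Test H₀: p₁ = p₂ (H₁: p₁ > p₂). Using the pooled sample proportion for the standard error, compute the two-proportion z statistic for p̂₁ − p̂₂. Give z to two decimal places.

z = 2.95

p̂₁ = 54/880 = 0.0614, p̂₂ = 17/604 = 0.0281.
Pooled p̂ = (54+17)/(880+604) = 71/1484 = 0.0478.
SE = √(p̂(1−p̂)(1/n₁+1/n₂)) = √(0.0478·0.9522·0.00279199) = √(0.000127188) = 0.0113.
z = (0.0614 − 0.0281)/0.0113 = 0.0333/0.0113 = 2.95.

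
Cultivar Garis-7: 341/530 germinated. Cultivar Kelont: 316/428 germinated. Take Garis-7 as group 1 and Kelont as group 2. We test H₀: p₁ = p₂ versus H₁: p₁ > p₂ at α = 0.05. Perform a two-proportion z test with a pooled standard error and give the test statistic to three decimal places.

p̂₁ = 341/530 ≈ 0.643396, p̂₂ = 316/428 ≈ 0.738318.
Pooled p̂ = (341+316)/(530+428) = 657/958 = 0.685804.
SE = √(0.215477 × 0.00422324) = 0.030166.
z = (0.643396 − 0.738318)/0.030166 = -0.094922/0.030166 = -3.147.
p-value = P(Z > -3.147) ≈ 0.9992; since p > α = 0.05, fail to reject H₀.

z = -3.147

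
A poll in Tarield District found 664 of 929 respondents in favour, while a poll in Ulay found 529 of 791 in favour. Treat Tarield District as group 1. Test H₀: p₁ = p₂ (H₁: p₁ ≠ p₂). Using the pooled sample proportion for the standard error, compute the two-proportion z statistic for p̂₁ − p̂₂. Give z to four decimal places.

p̂₁ = 664/929 ≈ 0.714747, p̂₂ = 529/791 ≈ 0.668774.
Pooled p̂ = (664+529)/(929+791) = 1193/1720 = 0.693605.
SE = √(0.212517 × 0.00234065) = 0.022303.
z = (0.714747 − 0.668774)/0.022303 = 0.045973/0.022303 = 2.0613.
Two-sided p-value ≈ 2·Φ(−2.061) = 0.0393.

z = 2.0613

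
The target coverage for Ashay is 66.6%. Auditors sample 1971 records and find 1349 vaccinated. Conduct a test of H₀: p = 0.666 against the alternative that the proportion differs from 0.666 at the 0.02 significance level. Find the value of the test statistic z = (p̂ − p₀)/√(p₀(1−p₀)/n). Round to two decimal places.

z = 1.73

p̂ = 1349/1971 ≈ 0.68442.
SE = √(p₀(1−p₀)/n) = √(0.22244/1971) = 0.01062.
z = (0.68442 − 0.666)/0.01062 = 0.01842/0.01062 = 1.73.
Two-sided p-value ≈ 2·Φ(−1.734) = 0.0829, so at α = 0.02 we fail to reject H₀.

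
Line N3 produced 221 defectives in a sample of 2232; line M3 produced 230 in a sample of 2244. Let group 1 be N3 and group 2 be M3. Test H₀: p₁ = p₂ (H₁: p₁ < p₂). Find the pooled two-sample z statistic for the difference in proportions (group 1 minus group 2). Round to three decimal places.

p̂₁ = 221/2232 ≈ 0.099014, p̂₂ = 230/2244 ≈ 0.102496.
Pooled p̂ = (221+230)/(2232+2244) = 451/4476 = 0.100760.
SE = √(0.0906071 × 0.000893661) = 0.008998.
z = (0.099014 − 0.102496)/0.008998 = -0.003482/0.008998 = -0.387.
p-value = P(Z < -0.387) ≈ 0.3494.

z = -0.387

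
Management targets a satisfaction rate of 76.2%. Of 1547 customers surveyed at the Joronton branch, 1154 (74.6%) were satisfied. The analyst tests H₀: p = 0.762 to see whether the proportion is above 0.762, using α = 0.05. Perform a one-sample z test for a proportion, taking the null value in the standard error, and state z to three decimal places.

p̂ = 1154/1547 = 0.74596.
Under H₀, SE = √(0.762·0.238/1547) = √(0.000117231) = 0.01083.
z = (0.74596 − 0.762)/0.01083 = -0.01604/0.01083 = -1.481.
p-value = P(Z > -1.481) ≈ 0.9308; since p > α = 0.05, fail to reject H₀.

z = -1.481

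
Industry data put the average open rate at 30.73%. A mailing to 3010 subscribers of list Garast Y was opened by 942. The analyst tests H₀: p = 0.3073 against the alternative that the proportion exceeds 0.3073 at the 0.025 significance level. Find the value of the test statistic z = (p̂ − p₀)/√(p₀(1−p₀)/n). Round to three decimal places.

p̂ = 942/3010 = 0.31296.
Standard error under H₀: √(0.3073×0.6927/3010) = 0.00841.
z = (0.31296 − 0.3073)/0.00841 = 0.00566/0.00841 = 0.673.
p-value = P(Z > 0.673) ≈ 0.2506; since p > α = 0.025, fail to reject H₀.

z = 0.673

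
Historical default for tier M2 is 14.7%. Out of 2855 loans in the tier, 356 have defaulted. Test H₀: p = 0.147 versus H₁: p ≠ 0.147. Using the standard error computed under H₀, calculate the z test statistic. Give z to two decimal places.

z = -3.37

p̂ = 356/2855 ≈ 0.12469.
SE = √(p₀(1−p₀)/n) = √(0.12539/2855) = 0.00663.
z = (0.12469 − 0.147)/0.00663 = -0.02231/0.00663 = -3.37.
Two-sided p-value ≈ 2·Φ(−3.366) = 0.0008.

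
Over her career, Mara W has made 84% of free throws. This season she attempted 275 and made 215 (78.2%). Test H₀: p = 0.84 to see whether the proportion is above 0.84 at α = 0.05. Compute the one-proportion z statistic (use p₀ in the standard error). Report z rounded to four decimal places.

z = -2.6318

p̂ = 215/275 ≈ 0.781818.
SE = √(p₀(1−p₀)/n) = √(0.1344/275) = 0.022107.
z = (0.781818 − 0.84)/0.022107 = -0.058182/0.022107 = -2.6318.
p-value = P(Z > -2.632) ≈ 0.9958; since p > α = 0.05, fail to reject H₀.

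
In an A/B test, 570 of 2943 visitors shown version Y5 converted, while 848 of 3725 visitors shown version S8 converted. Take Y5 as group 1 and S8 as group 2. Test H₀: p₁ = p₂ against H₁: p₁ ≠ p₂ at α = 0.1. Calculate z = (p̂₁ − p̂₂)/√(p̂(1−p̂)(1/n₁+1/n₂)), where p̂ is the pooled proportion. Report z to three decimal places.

p̂₁ = 570/2943 = 0.193680, p̂₂ = 848/3725 = 0.227651.
Pooled p̂ = (570+848)/(2943+3725) = 1418/6668 = 0.212657.
SE = √(p̂(1−p̂)(1/n₁+1/n₂)) = √(0.212657·0.787343·0.000608246) = √(0.000101841) = 0.010092.
z = (0.193680 − 0.227651)/0.010092 = -0.033971/0.010092 = -3.366.
Two-sided p-value ≈ 2·Φ(−3.366) = 0.0008. With α = 0.1, reject H₀.

z = -3.366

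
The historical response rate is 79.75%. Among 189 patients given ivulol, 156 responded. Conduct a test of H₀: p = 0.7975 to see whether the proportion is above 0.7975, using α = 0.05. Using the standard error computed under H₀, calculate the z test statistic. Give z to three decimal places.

z = 0.954

p̂ = 156/189 ≈ 0.82540.
Standard error under H₀: √(0.7975×0.2025/189) = 0.02923.
z = (0.82540 − 0.7975)/0.02923 = 0.02790/0.02923 = 0.954.
p-value = P(Z > 0.954) ≈ 0.1700; since p > α = 0.05, fail to reject H₀.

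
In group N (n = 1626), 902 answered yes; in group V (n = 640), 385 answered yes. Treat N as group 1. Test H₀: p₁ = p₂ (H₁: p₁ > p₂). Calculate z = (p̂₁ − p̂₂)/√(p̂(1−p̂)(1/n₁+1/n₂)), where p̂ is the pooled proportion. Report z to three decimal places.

z = -2.026

p̂₁ = 902/1626 ≈ 0.554736, p̂₂ = 385/640 ≈ 0.601562.
Pooled p̂ = (902+385)/(1626+640) = 1287/2266 = 0.567961.
SE = √(0.245381 × 0.00217751) = 0.023115.
z = (0.554736 − 0.601562)/0.023115 = -0.046826/0.023115 = -2.026.
p-value = P(Z > -2.026) ≈ 0.9786.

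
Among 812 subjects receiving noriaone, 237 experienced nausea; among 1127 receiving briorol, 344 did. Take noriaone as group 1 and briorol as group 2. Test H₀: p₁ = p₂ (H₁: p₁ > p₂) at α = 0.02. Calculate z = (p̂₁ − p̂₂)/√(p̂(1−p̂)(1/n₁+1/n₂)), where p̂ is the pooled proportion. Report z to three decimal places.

z = -0.634

p̂₁ = 237/812 ≈ 0.29187, p̂₂ = 344/1127 ≈ 0.30524.
Pooled p̂ = (237+344)/(812+1127) = 581/1939 = 0.29964.
SE = √(0.209855 × 0.00211884) = 0.02109.
z = (0.29187 − 0.30524)/0.02109 = -0.01337/0.02109 = -0.634.
p-value = P(Z > -0.634) ≈ 0.7369, so at α = 0.02 we fail to reject H₀.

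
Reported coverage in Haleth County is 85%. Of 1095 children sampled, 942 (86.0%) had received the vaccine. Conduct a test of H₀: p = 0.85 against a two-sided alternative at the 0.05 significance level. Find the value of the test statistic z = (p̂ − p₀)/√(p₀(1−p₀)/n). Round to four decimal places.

z = 0.9521

p̂ = 942/1095 ≈ 0.860274.
Under H₀, SE = √(0.85·0.15/1095) = √(0.000116438) = 0.010791.
z = (0.860274 − 0.85)/0.010791 = 0.010274/0.010791 = 0.9521.
Two-sided p-value ≈ 2·Φ(−0.952) = 0.3410, so at α = 0.05 we fail to reject H₀.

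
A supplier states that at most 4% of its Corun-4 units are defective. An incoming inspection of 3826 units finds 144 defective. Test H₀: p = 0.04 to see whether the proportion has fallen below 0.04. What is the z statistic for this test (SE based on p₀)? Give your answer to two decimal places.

p̂ = 144/3826 = 0.0376.
Standard error under H₀: √(0.04×0.96/3826) = 0.0032.
z = (0.0376 − 0.04)/0.0032 = -0.0024/0.0032 = -0.75.

z = -0.75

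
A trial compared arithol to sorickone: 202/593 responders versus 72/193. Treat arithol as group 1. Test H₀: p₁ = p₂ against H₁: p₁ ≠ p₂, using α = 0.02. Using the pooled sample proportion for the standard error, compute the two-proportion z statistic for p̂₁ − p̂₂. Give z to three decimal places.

p̂₁ = 202/593 = 0.34064, p̂₂ = 72/193 = 0.37306.
Pooled p̂ = (202+72)/(593+193) = 274/786 = 0.34860.
SE = √(p̂(1−p̂)(1/n₁+1/n₂)) = √(0.34860·0.65140·0.00686769) = √(0.0015595) = 0.03949.
z = (0.34064 − 0.37306)/0.03949 = -0.03242/0.03949 = -0.821.
p-value = 2·P(Z > 0.821) ≈ 0.4117, so at α = 0.02 we fail to reject H₀.

z = -0.821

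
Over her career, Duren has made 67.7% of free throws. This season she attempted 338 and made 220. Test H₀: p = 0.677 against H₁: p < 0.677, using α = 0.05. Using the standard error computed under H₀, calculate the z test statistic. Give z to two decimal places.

p̂ = 220/338 = 0.6509.
Standard error under H₀: √(0.677×0.323/338) = 0.0254.
z = (0.6509 − 0.677)/0.0254 = -0.0261/0.0254 = -1.03.
p-value = P(Z < -1.027) ≈ 0.1523, so at α = 0.05 we fail to reject H₀.

z = -1.03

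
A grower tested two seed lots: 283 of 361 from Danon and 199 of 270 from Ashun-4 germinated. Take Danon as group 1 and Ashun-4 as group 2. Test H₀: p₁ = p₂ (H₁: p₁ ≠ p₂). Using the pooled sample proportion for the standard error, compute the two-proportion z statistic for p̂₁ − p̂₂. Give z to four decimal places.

z = 1.3724

p̂₁ = 283/361 ≈ 0.783934, p̂₂ = 199/270 ≈ 0.737037.
Pooled p̂ = (283+199)/(361+270) = 482/631 = 0.763867.
SE = √(p̂(1−p̂)(1/n₁+1/n₂)) = √(0.763867·0.236133·0.00647379) = √(0.0011677) = 0.034172.
z = (0.783934 − 0.737037)/0.034172 = 0.046897/0.034172 = 1.3724.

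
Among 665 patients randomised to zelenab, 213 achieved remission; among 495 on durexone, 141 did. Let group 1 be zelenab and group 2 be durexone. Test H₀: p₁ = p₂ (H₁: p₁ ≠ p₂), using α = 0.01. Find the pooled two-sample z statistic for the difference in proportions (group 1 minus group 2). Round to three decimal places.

z = 1.297

p̂₁ = 213/665 = 0.32030, p̂₂ = 141/495 = 0.28485.
Pooled p̂ = (213+141)/(665+495) = 354/1160 = 0.30517.
SE = √(0.212042 × 0.00352396) = 0.02734.
z = (0.32030 − 0.28485)/0.02734 = 0.03545/0.02734 = 1.297.
p-value = 2·P(Z > 1.297) ≈ 0.1947. With α = 0.01, fail to reject H₀.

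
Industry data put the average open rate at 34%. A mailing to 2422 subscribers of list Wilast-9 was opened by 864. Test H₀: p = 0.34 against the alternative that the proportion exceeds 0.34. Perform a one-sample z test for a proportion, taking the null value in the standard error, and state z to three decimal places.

p̂ = 864/2422 ≈ 0.356730.
SE = √(p₀(1−p₀)/n) = √(0.2244/2422) = 0.009626.
z = (0.356730 − 0.34)/0.009626 = 0.016730/0.009626 = 1.738.
p-value = P(Z > 1.738) ≈ 0.0411.

z = 1.738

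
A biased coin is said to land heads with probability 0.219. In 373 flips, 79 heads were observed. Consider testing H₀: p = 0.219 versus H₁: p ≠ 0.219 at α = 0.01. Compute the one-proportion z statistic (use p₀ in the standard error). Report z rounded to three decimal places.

z = -0.336

p̂ = 79/373 ≈ 0.21180.
Standard error under H₀: √(0.219×0.781/373) = 0.02141.
z = (0.21180 − 0.219)/0.02141 = -0.00720/0.02141 = -0.336.
p-value = 2·P(Z > 0.336) ≈ 0.7366, so at α = 0.01 we fail to reject H₀.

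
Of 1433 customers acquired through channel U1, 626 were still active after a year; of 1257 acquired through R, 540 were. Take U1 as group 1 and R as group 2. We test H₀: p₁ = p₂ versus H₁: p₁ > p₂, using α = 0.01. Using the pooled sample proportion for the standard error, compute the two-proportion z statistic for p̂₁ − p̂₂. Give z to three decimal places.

z = 0.379

p̂₁ = 626/1433 = 0.43685, p̂₂ = 540/1257 = 0.42959.
Pooled p̂ = (626+540)/(1433+1257) = 1166/2690 = 0.43346.
SE = √(p̂(1−p̂)(1/n₁+1/n₂)) = √(0.43346·0.56654·0.00149338) = √(0.000366733) = 0.01915.
z = (0.43685 − 0.42959)/0.01915 = 0.00726/0.01915 = 0.379.
p-value = P(Z > 0.379) ≈ 0.3525. With α = 0.01, fail to reject H₀.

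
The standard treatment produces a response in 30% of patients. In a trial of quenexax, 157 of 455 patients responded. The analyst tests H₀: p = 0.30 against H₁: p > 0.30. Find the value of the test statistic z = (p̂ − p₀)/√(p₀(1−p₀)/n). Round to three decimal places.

p̂ = 157/455 = 0.34505.
SE = √(p₀(1−p₀)/n) = √(0.21/455) = 0.02148.
z = (0.34505 − 0.3)/0.02148 = 0.04505/0.02148 = 2.097.

z = 2.097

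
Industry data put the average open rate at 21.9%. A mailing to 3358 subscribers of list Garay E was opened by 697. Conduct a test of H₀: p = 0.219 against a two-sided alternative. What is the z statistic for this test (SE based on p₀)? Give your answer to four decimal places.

p̂ = 697/3358 ≈ 0.207564.
Under H₀, SE = √(0.219·0.781/3358) = √(5.09348e-05) = 0.007137.
z = (0.207564 − 0.219)/0.007137 = -0.011436/0.007137 = -1.6024.
Two-sided p-value ≈ 2·Φ(−1.602) = 0.1091.

z = -1.6024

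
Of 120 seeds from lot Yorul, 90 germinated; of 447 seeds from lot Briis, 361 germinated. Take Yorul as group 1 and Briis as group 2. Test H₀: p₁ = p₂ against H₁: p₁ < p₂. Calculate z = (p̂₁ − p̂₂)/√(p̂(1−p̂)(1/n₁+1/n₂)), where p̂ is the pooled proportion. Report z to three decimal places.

p̂₁ = 90/120 ≈ 0.75000, p̂₂ = 361/447 ≈ 0.80761.
Pooled p̂ = (90+361)/(120+447) = 451/567 = 0.79541.
SE = √(0.16273 × 0.0105705) = 0.04147.
z = (0.75000 − 0.80761)/0.04147 = -0.05761/0.04147 = -1.389.
p-value = P(Z < -1.389) ≈ 0.0824.

z = -1.389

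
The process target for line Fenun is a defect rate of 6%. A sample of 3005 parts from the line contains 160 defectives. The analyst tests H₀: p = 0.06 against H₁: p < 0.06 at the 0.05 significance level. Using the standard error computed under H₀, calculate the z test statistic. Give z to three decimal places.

z = -1.559

p̂ = 160/3005 = 0.053245.
SE = √(p₀(1−p₀)/n) = √(0.0564/3005) = 0.004332.
z = (0.053245 − 0.06)/0.004332 = -0.006755/0.004332 = -1.559.
p-value = P(Z < -1.559) ≈ 0.0595, so at α = 0.05 we fail to reject H₀.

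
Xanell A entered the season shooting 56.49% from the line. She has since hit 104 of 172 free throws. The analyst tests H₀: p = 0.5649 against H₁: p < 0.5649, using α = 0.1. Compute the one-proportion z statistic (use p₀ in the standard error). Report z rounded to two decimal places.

z = 1.05

p̂ = 104/172 = 0.6047.
Under H₀, SE = √(0.5649·0.4351/172) = √(0.001429) = 0.0378.
z = (0.6047 − 0.5649)/0.0378 = 0.0398/0.0378 = 1.05.
p-value = P(Z < 1.052) ≈ 0.8535; since p > α = 0.1, fail to reject H₀.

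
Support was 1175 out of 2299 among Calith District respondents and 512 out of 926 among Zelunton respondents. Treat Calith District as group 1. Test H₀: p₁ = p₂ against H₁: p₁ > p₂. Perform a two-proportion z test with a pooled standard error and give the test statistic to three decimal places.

p̂₁ = 1175/2299 ≈ 0.511092, p̂₂ = 512/926 ≈ 0.552916.
Pooled p̂ = (1175+512)/(2299+926) = 1687/3225 = 0.523101.
SE = √(p̂(1−p̂)(1/n₁+1/n₂)) = √(0.523101·0.476899·0.00151489) = √(0.000377913) = 0.019440.
z = (0.511092 − 0.552916)/0.019440 = -0.041824/0.019440 = -2.151.
p-value = P(Z > -2.151) ≈ 0.9843.

z = -2.151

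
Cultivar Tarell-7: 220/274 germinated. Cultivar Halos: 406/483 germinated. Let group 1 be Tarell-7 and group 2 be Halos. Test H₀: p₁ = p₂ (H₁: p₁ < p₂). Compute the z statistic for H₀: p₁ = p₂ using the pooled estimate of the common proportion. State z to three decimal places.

z = -1.316

p̂₁ = 220/274 ≈ 0.80292, p̂₂ = 406/483 ≈ 0.84058.
Pooled p̂ = (220+406)/(274+483) = 626/757 = 0.82695.
SE = √(0.143105 × 0.00572003) = 0.02861.
z = (0.80292 − 0.84058)/0.02861 = -0.03766/0.02861 = -1.316.
p-value = P(Z < -1.316) ≈ 0.0940.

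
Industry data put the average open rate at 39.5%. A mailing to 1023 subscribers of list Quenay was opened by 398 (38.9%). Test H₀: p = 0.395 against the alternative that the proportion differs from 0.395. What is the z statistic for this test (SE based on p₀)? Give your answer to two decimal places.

p̂ = 398/1023 ≈ 0.3891.
SE = √(p₀(1−p₀)/n) = √(0.23897/1023) = 0.0153.
z = (0.3891 − 0.395)/0.0153 = -0.0059/0.0153 = -0.39.

z = -0.39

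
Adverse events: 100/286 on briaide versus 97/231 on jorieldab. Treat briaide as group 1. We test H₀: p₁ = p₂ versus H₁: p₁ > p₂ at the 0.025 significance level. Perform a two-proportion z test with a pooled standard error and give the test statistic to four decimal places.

p̂₁ = 100/286 = 0.349650, p̂₂ = 97/231 = 0.419913.
Pooled p̂ = (100+97)/(286+231) = 197/517 = 0.381044.
SE = √(p̂(1−p̂)(1/n₁+1/n₂)) = √(0.381044·0.618956·0.00782551) = √(0.00184564) = 0.042961.
z = (0.349650 − 0.419913)/0.042961 = -0.070263/0.042961 = -1.6355.
p-value = P(Z > -1.636) ≈ 0.9490; since p > α = 0.025, fail to reject H₀.

z = -1.6355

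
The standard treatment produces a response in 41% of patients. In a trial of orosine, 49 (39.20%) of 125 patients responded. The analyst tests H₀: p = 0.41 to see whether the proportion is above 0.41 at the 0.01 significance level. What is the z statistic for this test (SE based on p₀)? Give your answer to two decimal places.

z = -0.41

p̂ = 49/125 ≈ 0.3920.
Standard error under H₀: √(0.41×0.59/125) = 0.0440.
z = (0.3920 − 0.41)/0.0440 = -0.0180/0.0440 = -0.41.
p-value = P(Z > -0.409) ≈ 0.6588; since p > α = 0.01, fail to reject H₀.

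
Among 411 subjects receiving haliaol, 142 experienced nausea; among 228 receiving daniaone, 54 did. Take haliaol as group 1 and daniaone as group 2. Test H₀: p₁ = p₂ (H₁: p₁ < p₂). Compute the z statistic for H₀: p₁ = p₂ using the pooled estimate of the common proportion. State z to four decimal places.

z = 2.8534

p̂₁ = 142/411 = 0.3454988, p̂₂ = 54/228 = 0.2368421.
Pooled p̂ = (142+54)/(411+228) = 196/639 = 0.3067293.
SE = √(p̂(1−p̂)(1/n₁+1/n₂)) = √(0.3067293·0.6932707·0.00681905) = √(0.00145005) = 0.0380795.
z = (0.3454988 − 0.2368421)/0.0380795 = 0.1086567/0.0380795 = 2.8534.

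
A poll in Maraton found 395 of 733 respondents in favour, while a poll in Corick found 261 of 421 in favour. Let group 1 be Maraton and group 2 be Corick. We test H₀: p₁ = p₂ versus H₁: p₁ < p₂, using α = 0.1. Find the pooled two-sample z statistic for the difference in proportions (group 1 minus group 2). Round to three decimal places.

p̂₁ = 395/733 ≈ 0.538881, p̂₂ = 261/421 ≈ 0.619952.
Pooled p̂ = (395+261)/(733+421) = 656/1154 = 0.568458.
SE = √(0.245314 × 0.00373955) = 0.030288.
z = (0.538881 − 0.619952)/0.030288 = -0.081071/0.030288 = -2.677.
p-value = P(Z < -2.677) ≈ 0.0037, so at α = 0.1 we reject H₀.

z = -2.677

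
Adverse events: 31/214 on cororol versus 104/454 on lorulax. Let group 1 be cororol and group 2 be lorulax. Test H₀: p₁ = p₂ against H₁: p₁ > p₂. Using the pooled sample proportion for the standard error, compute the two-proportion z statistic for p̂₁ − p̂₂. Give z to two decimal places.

p̂₁ = 31/214 = 0.1449, p̂₂ = 104/454 = 0.2291.
Pooled p̂ = (31+104)/(214+454) = 135/668 = 0.2021.
SE = √(0.161253 × 0.00687554) = 0.0333.
z = (0.1449 − 0.2291)/0.0333 = -0.0842/0.0333 = -2.53.
p-value = P(Z > -2.529) ≈ 0.9943.

z = -2.53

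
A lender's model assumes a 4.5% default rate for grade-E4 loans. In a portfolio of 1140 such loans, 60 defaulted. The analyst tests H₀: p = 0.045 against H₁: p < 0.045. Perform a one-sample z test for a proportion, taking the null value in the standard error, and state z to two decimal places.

z = 1.24

p̂ = 60/1140 ≈ 0.05263.
Standard error under H₀: √(0.045×0.955/1140) = 0.00614.
z = (0.05263 − 0.045)/0.00614 = 0.00763/0.00614 = 1.24.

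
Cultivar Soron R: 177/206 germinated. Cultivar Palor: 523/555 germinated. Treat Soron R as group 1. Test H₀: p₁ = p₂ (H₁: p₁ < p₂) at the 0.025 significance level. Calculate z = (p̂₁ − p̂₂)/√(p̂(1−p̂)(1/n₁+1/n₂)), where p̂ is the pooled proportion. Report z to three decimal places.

z = -3.752

p̂₁ = 177/206 ≈ 0.859223, p̂₂ = 523/555 ≈ 0.942342.
Pooled p̂ = (177+523)/(206+555) = 700/761 = 0.919842.
SE = √(p̂(1−p̂)(1/n₁+1/n₂)) = √(0.919842·0.080158·0.00665617) = √(0.000490776) = 0.022153.
z = (0.859223 − 0.942342)/0.022153 = -0.083119/0.022153 = -3.752.
p-value = P(Z < -3.752) ≈ 0.0001, so at α = 0.025 we reject H₀.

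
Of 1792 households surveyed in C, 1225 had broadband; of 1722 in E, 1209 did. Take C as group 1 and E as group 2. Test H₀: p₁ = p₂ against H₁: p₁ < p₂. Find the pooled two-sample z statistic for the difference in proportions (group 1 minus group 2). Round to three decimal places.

p̂₁ = 1225/1792 = 0.68359, p̂₂ = 1209/1722 = 0.70209.
Pooled p̂ = (1225+1209)/(1792+1722) = 2434/3514 = 0.69266.
SE = √(p̂(1−p̂)(1/n₁+1/n₂)) = √(0.69266·0.30734·0.00113876) = √(0.000242422) = 0.01557.
z = (0.68359 − 0.70209)/0.01557 = -0.01850/0.01557 = -1.188.
p-value = P(Z < -1.188) ≈ 0.1174.

z = -1.188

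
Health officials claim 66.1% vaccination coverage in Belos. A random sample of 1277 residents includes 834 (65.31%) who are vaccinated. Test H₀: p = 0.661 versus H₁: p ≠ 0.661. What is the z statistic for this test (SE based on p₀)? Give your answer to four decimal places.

p̂ = 834/1277 = 0.653093.
Under H₀, SE = √(0.661·0.339/1277) = √(0.000175473) = 0.013247.
z = (0.653093 − 0.661)/0.013247 = -0.007907/0.013247 = -0.5969.

z = -0.5969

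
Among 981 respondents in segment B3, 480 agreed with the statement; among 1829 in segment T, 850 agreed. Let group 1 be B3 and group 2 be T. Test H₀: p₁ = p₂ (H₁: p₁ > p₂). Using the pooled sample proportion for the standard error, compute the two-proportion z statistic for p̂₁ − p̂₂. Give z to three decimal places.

p̂₁ = 480/981 = 0.48930, p̂₂ = 850/1829 = 0.46473.
Pooled p̂ = (480+850)/(981+1829) = 1330/2810 = 0.47331.
SE = √(p̂(1−p̂)(1/n₁+1/n₂)) = √(0.47331·0.52669·0.00156611) = √(0.000390413) = 0.01976.
z = (0.48930 − 0.46473)/0.01976 = 0.02457/0.01976 = 1.243.
p-value = P(Z > 1.243) ≈ 0.1069.

z = 1.243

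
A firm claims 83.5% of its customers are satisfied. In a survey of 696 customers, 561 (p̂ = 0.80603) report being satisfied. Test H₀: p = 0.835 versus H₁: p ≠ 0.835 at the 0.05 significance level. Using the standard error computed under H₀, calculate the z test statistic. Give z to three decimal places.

z = -2.059

p̂ = 561/696 ≈ 0.80603.
SE = √(p₀(1−p₀)/n) = √(0.13778/696) = 0.01407.
z = (0.80603 − 0.835)/0.01407 = -0.02897/0.01407 = -2.059.
Two-sided p-value ≈ 2·Φ(−2.059) = 0.0395; since p < α = 0.05, reject H₀.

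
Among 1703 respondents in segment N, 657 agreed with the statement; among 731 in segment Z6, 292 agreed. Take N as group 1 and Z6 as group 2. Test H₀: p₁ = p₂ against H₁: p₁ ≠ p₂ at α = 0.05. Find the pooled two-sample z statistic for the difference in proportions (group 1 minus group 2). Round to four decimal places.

z = -0.6335

p̂₁ = 657/1703 ≈ 0.385790, p̂₂ = 292/731 ≈ 0.399453.
Pooled p̂ = (657+292)/(1703+731) = 949/2434 = 0.389893.
SE = √(0.237876 × 0.00195519) = 0.021566.
z = (0.385790 − 0.399453)/0.021566 = -0.013663/0.021566 = -0.6335.
p-value = 2·P(Z > 0.634) ≈ 0.5264. With α = 0.05, fail to reject H₀.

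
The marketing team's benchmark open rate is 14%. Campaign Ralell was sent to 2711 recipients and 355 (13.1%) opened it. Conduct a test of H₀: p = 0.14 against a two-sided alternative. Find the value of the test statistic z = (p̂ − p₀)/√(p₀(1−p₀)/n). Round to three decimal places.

p̂ = 355/2711 = 0.130948.
SE = √(p₀(1−p₀)/n) = √(0.1204/2711) = 0.006664.
z = (0.130948 − 0.14)/0.006664 = -0.009052/0.006664 = -1.358.
Two-sided p-value ≈ 2·Φ(−1.358) = 0.1744.

z = -1.358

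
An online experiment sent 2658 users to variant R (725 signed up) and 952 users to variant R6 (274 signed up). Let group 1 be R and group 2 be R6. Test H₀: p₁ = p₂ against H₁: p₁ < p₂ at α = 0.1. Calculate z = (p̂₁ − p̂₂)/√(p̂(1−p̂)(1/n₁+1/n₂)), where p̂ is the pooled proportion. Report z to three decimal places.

p̂₁ = 725/2658 = 0.27276, p̂₂ = 274/952 = 0.28782.
Pooled p̂ = (725+274)/(2658+952) = 999/3610 = 0.27673.
SE = √(p̂(1−p̂)(1/n₁+1/n₂)) = √(0.27673·0.72327·0.00142664) = √(0.000285544) = 0.01690.
z = (0.27276 − 0.28782)/0.01690 = -0.01506/0.01690 = -0.891.
p-value = P(Z < -0.891) ≈ 0.1865, so at α = 0.1 we fail to reject H₀.

z = -0.891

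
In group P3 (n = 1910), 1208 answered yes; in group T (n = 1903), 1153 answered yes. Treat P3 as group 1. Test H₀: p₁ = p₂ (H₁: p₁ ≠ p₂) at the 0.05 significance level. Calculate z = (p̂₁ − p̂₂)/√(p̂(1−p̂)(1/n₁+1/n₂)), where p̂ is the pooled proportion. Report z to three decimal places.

p̂₁ = 1208/1910 ≈ 0.632461, p̂₂ = 1153/1903 ≈ 0.605885.
Pooled p̂ = (1208+1153)/(1910+1903) = 2361/3813 = 0.619197.
SE = √(p̂(1−p̂)(1/n₁+1/n₂)) = √(0.619197·0.380803·0.00104905) = √(0.000247357) = 0.015728.
z = (0.632461 − 0.605885)/0.015728 = 0.026576/0.015728 = 1.690.
p-value = 2·P(Z > 1.690) ≈ 0.0911, so at α = 0.05 we fail to reject H₀.

z = 1.690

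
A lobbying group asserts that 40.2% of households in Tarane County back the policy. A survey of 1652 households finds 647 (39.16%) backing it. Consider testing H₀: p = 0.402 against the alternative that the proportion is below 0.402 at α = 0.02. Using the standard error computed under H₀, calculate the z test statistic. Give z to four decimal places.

z = -0.8583

p̂ = 647/1652 = 0.391646.
Standard error under H₀: √(0.402×0.598/1652) = 0.012063.
z = (0.391646 − 0.402)/0.012063 = -0.010354/0.012063 = -0.8583.
p-value = P(Z < -0.858) ≈ 0.1954. With α = 0.02, fail to reject H₀.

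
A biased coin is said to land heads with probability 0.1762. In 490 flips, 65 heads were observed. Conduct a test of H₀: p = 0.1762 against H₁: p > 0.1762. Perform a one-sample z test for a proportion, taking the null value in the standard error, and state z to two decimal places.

p̂ = 65/490 = 0.1327.
Standard error under H₀: √(0.1762×0.8238/490) = 0.0172.
z = (0.1327 − 0.1762)/0.0172 = -0.0435/0.0172 = -2.53.

z = -2.53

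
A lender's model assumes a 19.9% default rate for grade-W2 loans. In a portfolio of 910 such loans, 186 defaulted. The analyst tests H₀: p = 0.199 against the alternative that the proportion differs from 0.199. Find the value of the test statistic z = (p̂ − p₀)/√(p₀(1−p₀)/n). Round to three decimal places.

p̂ = 186/910 ≈ 0.20440.
SE = √(p₀(1−p₀)/n) = √(0.1594/910) = 0.01323.
z = (0.20440 − 0.199)/0.01323 = 0.00540/0.01323 = 0.408.
p-value = 2·P(Z > 0.408) ≈ 0.6835.

z = 0.408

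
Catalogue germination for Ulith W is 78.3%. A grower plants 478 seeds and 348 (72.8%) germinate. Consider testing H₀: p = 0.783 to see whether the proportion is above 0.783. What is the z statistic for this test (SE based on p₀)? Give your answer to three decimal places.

z = -2.915

p̂ = 348/478 = 0.728033.
Under H₀, SE = √(0.783·0.217/478) = √(0.000355462) = 0.018854.
z = (0.728033 − 0.783)/0.018854 = -0.054967/0.018854 = -2.915.
p-value = P(Z > -2.915) ≈ 0.9982.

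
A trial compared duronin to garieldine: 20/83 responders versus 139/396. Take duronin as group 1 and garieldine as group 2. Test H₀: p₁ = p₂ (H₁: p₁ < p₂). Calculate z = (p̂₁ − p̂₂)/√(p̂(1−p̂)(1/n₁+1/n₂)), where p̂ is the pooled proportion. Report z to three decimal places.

z = -1.936

p̂₁ = 20/83 ≈ 0.24096, p̂₂ = 139/396 ≈ 0.35101.
Pooled p̂ = (20+139)/(83+396) = 159/479 = 0.33194.
SE = √(0.221756 × 0.0145734) = 0.05685.
z = (0.24096 − 0.35101)/0.05685 = -0.11005/0.05685 = -1.936.
p-value = P(Z < -1.936) ≈ 0.0264.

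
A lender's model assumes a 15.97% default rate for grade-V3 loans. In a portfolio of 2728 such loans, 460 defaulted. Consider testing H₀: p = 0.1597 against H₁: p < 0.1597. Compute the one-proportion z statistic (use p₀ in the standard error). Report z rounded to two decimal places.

p̂ = 460/2728 = 0.1686.
SE = √(p₀(1−p₀)/n) = √(0.1342/2728) = 0.0070.
z = (0.1686 − 0.1597)/0.0070 = 0.0089/0.0070 = 1.27.

z = 1.27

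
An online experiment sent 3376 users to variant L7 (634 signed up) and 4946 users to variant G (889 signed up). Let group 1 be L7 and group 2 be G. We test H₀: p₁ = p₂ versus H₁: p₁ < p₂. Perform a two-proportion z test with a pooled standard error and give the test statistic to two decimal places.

z = 0.93

p̂₁ = 634/3376 ≈ 0.18780, p̂₂ = 889/4946 ≈ 0.17974.
Pooled p̂ = (634+889)/(3376+4946) = 1523/8322 = 0.18301.
SE = √(p̂(1−p̂)(1/n₁+1/n₂)) = √(0.18301·0.81699·0.000498392) = √(7.45179e-05) = 0.00863.
z = (0.18780 − 0.17974)/0.00863 = 0.00806/0.00863 = 0.93.
p-value = P(Z < 0.933) ≈ 0.8246.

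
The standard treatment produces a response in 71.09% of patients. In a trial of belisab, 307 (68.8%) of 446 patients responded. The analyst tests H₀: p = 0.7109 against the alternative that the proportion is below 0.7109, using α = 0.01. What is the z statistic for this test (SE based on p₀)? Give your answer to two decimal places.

z = -1.05

p̂ = 307/446 ≈ 0.6883.
Under H₀, SE = √(0.7109·0.2891/446) = √(0.00046081) = 0.0215.
z = (0.6883 − 0.7109)/0.0215 = -0.0226/0.0215 = -1.05.
p-value = P(Z < -1.051) ≈ 0.1467. With α = 0.01, fail to reject H₀.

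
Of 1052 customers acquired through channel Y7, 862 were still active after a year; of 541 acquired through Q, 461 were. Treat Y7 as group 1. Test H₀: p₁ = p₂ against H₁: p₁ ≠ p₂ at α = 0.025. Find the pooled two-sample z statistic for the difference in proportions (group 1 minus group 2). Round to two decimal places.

p̂₁ = 862/1052 = 0.8194, p̂₂ = 461/541 = 0.8521.
Pooled p̂ = (862+461)/(1052+541) = 1323/1593 = 0.8305.
SE = √(p̂(1−p̂)(1/n₁+1/n₂)) = √(0.8305·0.1695·0.002799) = √(0.000393999) = 0.0198.
z = (0.8194 − 0.8521)/0.0198 = -0.0327/0.0198 = -1.65.
p-value = 2·P(Z > 1.649) ≈ 0.0991; since p > α = 0.025, fail to reject H₀.

z = -1.65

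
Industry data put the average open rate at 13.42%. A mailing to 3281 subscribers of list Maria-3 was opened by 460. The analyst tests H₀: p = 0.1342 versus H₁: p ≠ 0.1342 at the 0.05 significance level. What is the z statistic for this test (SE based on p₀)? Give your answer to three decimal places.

p̂ = 460/3281 = 0.14020.
SE = √(p₀(1−p₀)/n) = √(0.11619/3281) = 0.00595.
z = (0.14020 − 0.1342)/0.00595 = 0.00600/0.00595 = 1.008.
Two-sided p-value ≈ 2·Φ(−1.008) = 0.3132. With α = 0.05, fail to reject H₀.

z = 1.008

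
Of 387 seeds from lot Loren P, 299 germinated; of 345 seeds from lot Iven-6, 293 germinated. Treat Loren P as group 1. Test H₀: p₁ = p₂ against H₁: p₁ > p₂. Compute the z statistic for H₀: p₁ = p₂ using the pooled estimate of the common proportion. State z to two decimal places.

p̂₁ = 299/387 ≈ 0.77261, p̂₂ = 293/345 ≈ 0.84928.
Pooled p̂ = (299+293)/(387+345) = 592/732 = 0.80874.
SE = √(0.154678 × 0.00548253) = 0.02912.
z = (0.77261 − 0.84928)/0.02912 = -0.07667/0.02912 = -2.63.
p-value = P(Z > -2.633) ≈ 0.9958.

z = -2.63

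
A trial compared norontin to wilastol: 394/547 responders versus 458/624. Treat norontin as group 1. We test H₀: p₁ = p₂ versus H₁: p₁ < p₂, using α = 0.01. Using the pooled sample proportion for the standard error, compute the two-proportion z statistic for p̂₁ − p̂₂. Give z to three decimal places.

z = -0.525

p̂₁ = 394/547 = 0.72029, p̂₂ = 458/624 = 0.73397.
Pooled p̂ = (394+458)/(547+624) = 852/1171 = 0.72758.
SE = √(0.198206 × 0.00343072) = 0.02608.
z = (0.72029 − 0.73397)/0.02608 = -0.01368/0.02608 = -0.525.
p-value = P(Z < -0.525) ≈ 0.2999; since p > α = 0.01, fail to reject H₀.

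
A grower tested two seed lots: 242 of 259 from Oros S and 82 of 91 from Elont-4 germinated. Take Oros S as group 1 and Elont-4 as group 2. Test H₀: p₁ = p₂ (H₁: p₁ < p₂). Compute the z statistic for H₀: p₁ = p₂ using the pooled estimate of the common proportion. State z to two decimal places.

p̂₁ = 242/259 ≈ 0.9344, p̂₂ = 82/91 ≈ 0.9011.
Pooled p̂ = (242+82)/(259+91) = 324/350 = 0.9257.
SE = √(p̂(1−p̂)(1/n₁+1/n₂)) = √(0.9257·0.0743·0.01485) = √(0.0010212) = 0.0320.
z = (0.9344 − 0.9011)/0.0320 = 0.0333/0.0320 = 1.04.

z = 1.04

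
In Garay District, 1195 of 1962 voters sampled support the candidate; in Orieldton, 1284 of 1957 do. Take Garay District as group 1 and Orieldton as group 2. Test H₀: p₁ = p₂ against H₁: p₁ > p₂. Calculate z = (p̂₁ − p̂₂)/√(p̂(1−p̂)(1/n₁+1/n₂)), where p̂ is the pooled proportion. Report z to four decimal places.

p̂₁ = 1195/1962 = 0.6090724, p̂₂ = 1284/1957 = 0.6561063.
Pooled p̂ = (1195+1284)/(1962+1957) = 2479/3919 = 0.6325593.
SE = √(p̂(1−p̂)(1/n₁+1/n₂)) = √(0.6325593·0.3674407·0.00102067) = √(0.000237232) = 0.0154023.
z = (0.6090724 − 0.6561063)/0.0154023 = -0.0470339/0.0154023 = -3.0537.

z = -3.0537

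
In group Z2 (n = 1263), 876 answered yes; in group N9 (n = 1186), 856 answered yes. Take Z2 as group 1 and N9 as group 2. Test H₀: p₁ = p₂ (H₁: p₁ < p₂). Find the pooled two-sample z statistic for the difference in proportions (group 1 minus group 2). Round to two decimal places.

z = -1.53

p̂₁ = 876/1263 ≈ 0.6936, p̂₂ = 856/1186 ≈ 0.7218.
Pooled p̂ = (876+856)/(1263+1186) = 1732/2449 = 0.7072.
SE = √(0.207057 × 0.00163494) = 0.0184.
z = (0.6936 − 0.7218)/0.0184 = -0.0282/0.0184 = -1.53.
p-value = P(Z < -1.531) ≈ 0.0629.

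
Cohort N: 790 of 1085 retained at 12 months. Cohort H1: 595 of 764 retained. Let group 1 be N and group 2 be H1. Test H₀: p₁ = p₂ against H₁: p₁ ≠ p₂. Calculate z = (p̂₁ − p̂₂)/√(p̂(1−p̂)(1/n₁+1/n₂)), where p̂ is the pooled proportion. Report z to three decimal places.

z = -2.475

p̂₁ = 790/1085 ≈ 0.72811, p̂₂ = 595/764 ≈ 0.77880.
Pooled p̂ = (790+595)/(1085+764) = 1385/1849 = 0.74905.
SE = √(p̂(1−p̂)(1/n₁+1/n₂)) = √(0.74905·0.25095·0.00223056) = √(0.000419283) = 0.02048.
z = (0.72811 − 0.77880)/0.02048 = -0.05069/0.02048 = -2.475.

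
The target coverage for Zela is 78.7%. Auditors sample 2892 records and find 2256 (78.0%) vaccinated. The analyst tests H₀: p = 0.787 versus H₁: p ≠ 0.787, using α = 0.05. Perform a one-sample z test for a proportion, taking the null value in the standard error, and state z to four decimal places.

p̂ = 2256/2892 ≈ 0.7800830.
Standard error under H₀: √(0.787×0.213/2892) = 0.0076134.
z = (0.7800830 − 0.787)/0.0076134 = -0.0069170/0.0076134 = -0.9085.
Two-sided p-value ≈ 2·Φ(−0.909) = 0.3636, so at α = 0.05 we fail to reject H₀.

z = -0.9085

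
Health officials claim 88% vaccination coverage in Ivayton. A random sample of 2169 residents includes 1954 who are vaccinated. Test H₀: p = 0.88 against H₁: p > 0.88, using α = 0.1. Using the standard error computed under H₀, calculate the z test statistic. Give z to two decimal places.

z = 2.99

p̂ = 1954/2169 = 0.9009.
Standard error under H₀: √(0.88×0.12/2169) = 0.0070.
z = (0.9009 − 0.88)/0.0070 = 0.0209/0.0070 = 2.99.
p-value = P(Z > 2.992) ≈ 0.0014; since p < α = 0.1, reject H₀.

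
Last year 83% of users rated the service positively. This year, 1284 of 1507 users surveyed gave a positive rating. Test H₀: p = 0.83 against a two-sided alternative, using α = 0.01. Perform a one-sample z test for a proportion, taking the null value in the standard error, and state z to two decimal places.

p̂ = 1284/1507 = 0.852024.
SE = √(p₀(1−p₀)/n) = √(0.1411/1507) = 0.009676.
z = (0.852024 − 0.83)/0.009676 = 0.022024/0.009676 = 2.28.
p-value = 2·P(Z > 2.276) ≈ 0.0228; since p > α = 0.01, fail to reject H₀.

z = 2.28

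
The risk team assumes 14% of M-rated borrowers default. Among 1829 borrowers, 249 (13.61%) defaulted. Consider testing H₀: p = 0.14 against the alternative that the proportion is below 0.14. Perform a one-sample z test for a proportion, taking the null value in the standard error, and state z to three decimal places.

z = -0.476

p̂ = 249/1829 ≈ 0.13614.
Standard error under H₀: √(0.14×0.86/1829) = 0.00811.
z = (0.13614 − 0.14)/0.00811 = -0.00386/0.00811 = -0.476.
p-value = P(Z < -0.476) ≈ 0.3171.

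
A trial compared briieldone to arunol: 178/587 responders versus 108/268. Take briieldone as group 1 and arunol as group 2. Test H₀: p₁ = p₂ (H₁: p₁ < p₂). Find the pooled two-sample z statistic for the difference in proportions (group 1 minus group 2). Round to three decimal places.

z = -2.868

p̂₁ = 178/587 ≈ 0.30324, p̂₂ = 108/268 ≈ 0.40299.
Pooled p̂ = (178+108)/(587+268) = 286/855 = 0.33450.
SE = √(p̂(1−p̂)(1/n₁+1/n₂)) = √(0.33450·0.66550·0.00543492) = √(0.00120987) = 0.03478.
z = (0.30324 − 0.40299)/0.03478 = -0.09975/0.03478 = -2.868.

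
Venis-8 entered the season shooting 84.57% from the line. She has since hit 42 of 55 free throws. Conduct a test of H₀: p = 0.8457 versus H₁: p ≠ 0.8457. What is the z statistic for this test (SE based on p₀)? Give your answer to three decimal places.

z = -1.685

p̂ = 42/55 = 0.76364.
Under H₀, SE = √(0.8457·0.1543/55) = √(0.00237257) = 0.04871.
z = (0.76364 − 0.8457)/0.04871 = -0.08206/0.04871 = -1.685.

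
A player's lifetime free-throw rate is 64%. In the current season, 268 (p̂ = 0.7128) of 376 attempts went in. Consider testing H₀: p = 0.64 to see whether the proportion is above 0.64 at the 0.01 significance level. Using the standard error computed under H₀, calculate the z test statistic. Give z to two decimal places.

z = 2.94

p̂ = 268/376 ≈ 0.7128.
Under H₀, SE = √(0.64·0.36/376) = √(0.000612766) = 0.0248.
z = (0.7128 − 0.64)/0.0248 = 0.0728/0.0248 = 2.94.
p-value = P(Z > 2.940) ≈ 0.0016, so at α = 0.01 we reject H₀.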